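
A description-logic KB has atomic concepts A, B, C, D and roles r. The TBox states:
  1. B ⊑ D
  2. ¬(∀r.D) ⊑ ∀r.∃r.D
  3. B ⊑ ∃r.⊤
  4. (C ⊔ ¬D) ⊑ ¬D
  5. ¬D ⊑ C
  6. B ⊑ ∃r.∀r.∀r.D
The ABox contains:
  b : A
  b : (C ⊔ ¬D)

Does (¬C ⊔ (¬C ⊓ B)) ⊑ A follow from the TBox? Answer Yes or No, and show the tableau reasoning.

No

1. (¬C ⊔ (¬C ⊓ B)) ⊑ A  ⇔  ((¬C ⊔ (¬C ⊓ B)) ⊓ ¬A) unsat w.r.t. T
   open: L(x₀) ⊇ {D, ¬A, ¬B, ¬C, ∀r.D}
2. Hence (¬C ⊔ (¬C ⊓ B)) ⊑ A: not entailed.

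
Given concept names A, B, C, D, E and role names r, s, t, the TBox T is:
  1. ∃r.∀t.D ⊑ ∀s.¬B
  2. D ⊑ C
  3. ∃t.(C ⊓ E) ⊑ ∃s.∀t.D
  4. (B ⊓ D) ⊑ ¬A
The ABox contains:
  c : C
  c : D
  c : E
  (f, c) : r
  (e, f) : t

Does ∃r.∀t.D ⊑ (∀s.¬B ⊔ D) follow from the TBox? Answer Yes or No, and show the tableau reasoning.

1. ∃r.∀t.D ⊑ (∀s.¬B ⊔ D)  ⇔  (∃r.∀t.D ⊓ (∃s.B ⊓ ¬D)) unsat w.r.t. T
   all branches close; clash {B, ¬B} at an ∃-successor
2. Hence ∃r.∀t.D ⊑ (∀s.¬B ⊔ D): entailed.

Yes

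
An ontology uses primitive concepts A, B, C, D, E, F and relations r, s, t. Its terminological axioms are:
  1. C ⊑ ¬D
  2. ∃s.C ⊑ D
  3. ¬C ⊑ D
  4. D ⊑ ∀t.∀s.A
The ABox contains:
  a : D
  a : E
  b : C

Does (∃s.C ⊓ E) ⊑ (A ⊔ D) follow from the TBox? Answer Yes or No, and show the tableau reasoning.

Yes

1. (∃s.C ⊓ E) ⊑ (A ⊔ D)  ⇔  ((∃s.C ⊓ E) ⊓ (¬A ⊓ ¬D)) unsat w.r.t. T
   all branches close; clash {D, ¬D} at x₀
2. Hence (∃s.C ⊓ E) ⊑ (A ⊔ D): entailed.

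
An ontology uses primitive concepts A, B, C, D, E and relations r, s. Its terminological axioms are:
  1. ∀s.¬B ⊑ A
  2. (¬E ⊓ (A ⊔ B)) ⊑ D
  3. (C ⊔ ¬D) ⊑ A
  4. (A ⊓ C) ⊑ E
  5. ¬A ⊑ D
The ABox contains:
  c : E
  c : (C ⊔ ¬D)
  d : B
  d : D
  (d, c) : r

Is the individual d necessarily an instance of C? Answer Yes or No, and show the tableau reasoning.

1. d : C?  L(d) = {B, D} ∪ {¬C}
   open: L(d) ⊇ {B, D, ¬C, ∃s.B} (+ ∃-successors) — d ∉ C possible
2. Hence d : C: not entailed.

No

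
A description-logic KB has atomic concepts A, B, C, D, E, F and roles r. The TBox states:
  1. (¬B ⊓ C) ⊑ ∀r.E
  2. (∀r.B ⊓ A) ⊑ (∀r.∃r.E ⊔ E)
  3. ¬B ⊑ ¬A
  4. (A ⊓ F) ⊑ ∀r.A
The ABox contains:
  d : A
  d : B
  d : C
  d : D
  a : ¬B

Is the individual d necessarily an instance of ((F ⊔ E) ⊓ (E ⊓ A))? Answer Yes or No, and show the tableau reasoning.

No

1. d : ((F ⊔ E) ⊓ (E ⊓ A))?  L(d) = {A, B, C, D} ∪ {((¬F ⊓ ¬E) ⊔ (¬E ⊔ ¬A))}
   open: L(d) ⊇ {A, B, C, D, ¬E, …} (+ ∃-successors) — d ∉ ((F ⊔ E) ⊓ (E ⊓ A)) possible
2. Hence d : ((F ⊔ E) ⊓ (E ⊓ A)): not entailed.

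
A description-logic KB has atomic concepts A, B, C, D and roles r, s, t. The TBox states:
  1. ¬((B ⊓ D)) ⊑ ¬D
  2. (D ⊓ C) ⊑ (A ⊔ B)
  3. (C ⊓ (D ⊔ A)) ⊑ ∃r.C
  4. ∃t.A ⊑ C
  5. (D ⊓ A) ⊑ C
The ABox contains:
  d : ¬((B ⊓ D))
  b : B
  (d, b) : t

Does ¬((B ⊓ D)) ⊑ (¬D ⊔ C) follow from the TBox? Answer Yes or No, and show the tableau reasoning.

Yes

1. ¬((B ⊓ D)) ⊑ (¬D ⊔ C)  ⇔  ((¬B ⊔ ¬D) ⊓ (D ⊓ ¬C)) unsat w.r.t. T
   all branches close; clash {D, ¬D} at x₀
2. Hence ¬((B ⊓ D)) ⊑ (¬D ⊔ C): entailed.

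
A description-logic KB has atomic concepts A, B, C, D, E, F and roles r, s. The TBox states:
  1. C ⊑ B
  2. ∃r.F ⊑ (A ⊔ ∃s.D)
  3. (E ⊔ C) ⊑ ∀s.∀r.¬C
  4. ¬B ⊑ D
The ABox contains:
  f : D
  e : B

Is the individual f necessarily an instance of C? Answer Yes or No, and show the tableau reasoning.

1. f : C?  L(f) = {D} ∪ {¬C}
   open: L(f) ⊇ {D, ¬C, ¬E, ∀r.¬F} — f ∉ C possible
2. Hence f : C: not entailed.

No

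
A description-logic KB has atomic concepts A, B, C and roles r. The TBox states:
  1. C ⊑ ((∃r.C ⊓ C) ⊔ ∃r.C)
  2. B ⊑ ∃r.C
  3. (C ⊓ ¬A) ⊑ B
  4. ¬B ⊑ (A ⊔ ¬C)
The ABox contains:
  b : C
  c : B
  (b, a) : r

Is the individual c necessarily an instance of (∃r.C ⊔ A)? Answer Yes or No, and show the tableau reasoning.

1. c : (∃r.C ⊔ A)?  L(c) = {B} ∪ {(∀r.¬C ⊓ ¬A)}
   clash {C, ¬C} at an ∃-successor — c ∈ (∃r.C ⊔ A)
2. Hence c : (∃r.C ⊔ A): entailed.

Yes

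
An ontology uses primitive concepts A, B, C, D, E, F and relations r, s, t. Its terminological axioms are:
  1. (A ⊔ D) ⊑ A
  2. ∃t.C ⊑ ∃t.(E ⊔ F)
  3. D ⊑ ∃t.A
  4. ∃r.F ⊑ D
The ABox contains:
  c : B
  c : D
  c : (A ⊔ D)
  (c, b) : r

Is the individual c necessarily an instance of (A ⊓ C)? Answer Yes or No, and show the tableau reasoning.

1. c : (A ⊓ C)?  L(c) = {B, D, (A ⊔ D)} ∪ {(¬A ⊔ ¬C)}
   apply at c: (A ⊔ D)⊑A; D⊑∃t.A
   open: L(c) ⊇ {A, B, D, ¬C, ∀t.¬C, …} (+ ∃-successors) — c ∉ (A ⊓ C) possible
2. Hence c : (A ⊓ C): not entailed.

No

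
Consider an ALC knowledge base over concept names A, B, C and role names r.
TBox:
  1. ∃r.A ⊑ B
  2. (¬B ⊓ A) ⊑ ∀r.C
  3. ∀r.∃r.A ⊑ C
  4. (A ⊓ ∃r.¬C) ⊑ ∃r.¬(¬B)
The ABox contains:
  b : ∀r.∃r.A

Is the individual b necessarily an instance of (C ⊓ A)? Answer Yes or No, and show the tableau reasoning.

1. b : (C ⊓ A)?  L(b) = {∀r.∃r.A} ∪ {(¬C ⊔ ¬A)}
   apply at b: ∀r.∃r.A⊑C
   open: L(b) ⊇ {C, ¬A, ∀r.¬A, ∀r.∃r.A} — b ∉ (C ⊓ A) possible
2. Hence b : (C ⊓ A): not entailed.

No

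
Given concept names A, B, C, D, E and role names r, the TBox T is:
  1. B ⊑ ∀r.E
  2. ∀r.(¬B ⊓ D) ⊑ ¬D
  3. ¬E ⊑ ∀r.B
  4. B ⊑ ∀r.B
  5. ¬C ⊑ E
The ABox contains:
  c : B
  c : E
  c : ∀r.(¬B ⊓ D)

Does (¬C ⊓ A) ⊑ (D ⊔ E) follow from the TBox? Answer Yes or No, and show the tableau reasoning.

1. (¬C ⊓ A) ⊑ (D ⊔ E)  ⇔  ((¬C ⊓ A) ⊓ (¬D ⊓ ¬E)) unsat w.r.t. T
   all branches close; clash {E, ¬E} at x₀
2. Hence (¬C ⊓ A) ⊑ (D ⊔ E): entailed.

Yes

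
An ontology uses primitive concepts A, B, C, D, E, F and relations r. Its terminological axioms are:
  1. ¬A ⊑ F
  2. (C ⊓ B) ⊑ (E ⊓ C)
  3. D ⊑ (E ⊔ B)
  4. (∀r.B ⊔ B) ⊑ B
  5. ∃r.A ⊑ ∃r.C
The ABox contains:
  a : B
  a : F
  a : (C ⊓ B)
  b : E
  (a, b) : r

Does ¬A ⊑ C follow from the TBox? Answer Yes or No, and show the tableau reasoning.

No

1. ¬A ⊑ C  ⇔  (¬A ⊓ ¬C) unsat w.r.t. T
   apply at x₀: ¬A⊑F
   open: L(x₀) ⊇ {F, ¬A, ¬B, ¬C, ¬D, …} (+ ∃-successors)
2. Hence ¬A ⊑ C: not entailed.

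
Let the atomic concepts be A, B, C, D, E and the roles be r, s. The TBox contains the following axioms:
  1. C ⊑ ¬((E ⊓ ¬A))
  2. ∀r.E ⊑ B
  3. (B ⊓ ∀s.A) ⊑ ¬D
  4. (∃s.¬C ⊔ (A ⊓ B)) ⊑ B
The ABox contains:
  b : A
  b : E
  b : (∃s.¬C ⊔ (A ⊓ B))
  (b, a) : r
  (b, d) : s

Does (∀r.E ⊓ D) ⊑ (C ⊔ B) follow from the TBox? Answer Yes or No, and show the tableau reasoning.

Yes

1. (∀r.E ⊓ D) ⊑ (C ⊔ B)  ⇔  ((∀r.E ⊓ D) ⊓ (¬C ⊓ ¬B)) unsat w.r.t. T
   all branches close; clash {B, ¬B} at x₀
2. Hence (∀r.E ⊓ D) ⊑ (C ⊔ B): entailed.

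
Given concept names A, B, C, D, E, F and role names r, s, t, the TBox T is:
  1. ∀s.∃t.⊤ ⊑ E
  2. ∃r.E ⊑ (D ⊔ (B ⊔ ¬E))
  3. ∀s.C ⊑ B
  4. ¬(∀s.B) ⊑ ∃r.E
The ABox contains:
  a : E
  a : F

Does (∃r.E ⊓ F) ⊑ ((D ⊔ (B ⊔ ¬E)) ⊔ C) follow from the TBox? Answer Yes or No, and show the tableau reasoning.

Yes

1. (∃r.E ⊓ F) ⊑ ((D ⊔ (B ⊔ ¬E)) ⊔ C)  ⇔  ((∃r.E ⊓ F) ⊓ ((¬D ⊓ (¬B ⊓ E)) ⊓ ¬C)) unsat w.r.t. T
   all branches close; clash {B, ¬B} at x₀
2. Hence (∃r.E ⊓ F) ⊑ ((D ⊔ (B ⊔ ¬E)) ⊔ C): entailed.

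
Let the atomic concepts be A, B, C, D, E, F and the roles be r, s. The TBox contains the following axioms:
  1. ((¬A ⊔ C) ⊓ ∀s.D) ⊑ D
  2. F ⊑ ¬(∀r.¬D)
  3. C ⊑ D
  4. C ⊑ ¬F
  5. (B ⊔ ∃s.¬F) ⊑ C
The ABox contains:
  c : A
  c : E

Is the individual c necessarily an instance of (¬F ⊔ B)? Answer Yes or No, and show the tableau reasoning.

1. c : (¬F ⊔ B)?  L(c) = {A, E} ∪ {(F ⊓ ¬B)}
   apply at c: F⊑¬(∀r.¬D)
   open: L(c) ⊇ {A, E, F, ¬B, ¬C, …} (+ ∃-successors) — c ∉ (¬F ⊔ B) possible
2. Hence c : (¬F ⊔ B): not entailed.

No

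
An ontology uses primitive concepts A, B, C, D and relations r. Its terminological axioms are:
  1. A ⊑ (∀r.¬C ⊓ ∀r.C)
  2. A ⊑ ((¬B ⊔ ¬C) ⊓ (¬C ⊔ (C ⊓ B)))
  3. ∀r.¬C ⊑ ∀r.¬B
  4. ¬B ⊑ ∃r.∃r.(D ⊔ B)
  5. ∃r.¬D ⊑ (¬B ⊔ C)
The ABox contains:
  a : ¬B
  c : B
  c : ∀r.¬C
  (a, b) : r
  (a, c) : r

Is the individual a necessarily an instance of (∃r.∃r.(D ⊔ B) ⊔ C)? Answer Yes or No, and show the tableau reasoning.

1. a : (∃r.∃r.(D ⊔ B) ⊔ C)?  L(a) = {¬B} ∪ {(∀r.∀r.(¬D ⊓ ¬B) ⊓ ¬C)}
   clash {C, ¬C} at b — a ∈ (∃r.∃r.(D ⊔ B) ⊔ C)
2. Hence a : (∃r.∃r.(D ⊔ B) ⊔ C): entailed.

Yes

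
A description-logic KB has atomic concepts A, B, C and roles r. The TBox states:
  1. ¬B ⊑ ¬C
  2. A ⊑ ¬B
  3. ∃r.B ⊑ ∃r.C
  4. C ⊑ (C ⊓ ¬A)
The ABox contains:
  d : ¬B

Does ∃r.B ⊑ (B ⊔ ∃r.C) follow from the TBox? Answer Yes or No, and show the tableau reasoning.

Yes

1. ∃r.B ⊑ (B ⊔ ∃r.C)  ⇔  (∃r.B ⊓ (¬B ⊓ ∀r.¬C)) unsat w.r.t. T
   all branches close; clash {C, ¬C} at an ∃-successor
2. Hence ∃r.B ⊑ (B ⊔ ∃r.C): entailed.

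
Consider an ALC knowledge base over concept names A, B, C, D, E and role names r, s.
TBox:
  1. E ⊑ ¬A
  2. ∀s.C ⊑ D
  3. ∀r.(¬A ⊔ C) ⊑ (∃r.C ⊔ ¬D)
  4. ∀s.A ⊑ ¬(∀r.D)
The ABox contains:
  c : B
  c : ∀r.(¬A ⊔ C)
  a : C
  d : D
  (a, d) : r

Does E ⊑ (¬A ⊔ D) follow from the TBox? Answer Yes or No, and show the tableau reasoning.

Yes

1. E ⊑ (¬A ⊔ D)  ⇔  (E ⊓ (A ⊓ ¬D)) unsat w.r.t. T
   all branches close; clash {A, ¬A} at x₀
2. Hence E ⊑ (¬A ⊔ D): entailed.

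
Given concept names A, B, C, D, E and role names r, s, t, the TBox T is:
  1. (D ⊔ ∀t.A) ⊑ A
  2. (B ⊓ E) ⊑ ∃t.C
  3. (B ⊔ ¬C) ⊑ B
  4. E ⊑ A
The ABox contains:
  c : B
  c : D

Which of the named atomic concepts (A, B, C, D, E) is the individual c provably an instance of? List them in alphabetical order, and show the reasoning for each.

{A, B, D}

1. c : A?  L(c) = {B, D} ∪ {¬A}
   clash {A, ¬A} at c — c ∈ A
2. c : B?  L(c) = {B, D} ∪ {¬B}
   clash {B, ¬B} at c — c ∈ B
3. c : C?  L(c) = {B, D} ∪ {¬C}
   open: L(c) ⊇ {A, B, D, ¬C, ¬E} — c ∉ C possible
4. c : D?  L(c) = {B, D} ∪ {¬D}
   clash {D, ¬D} at c — c ∈ D
5. c : E?  L(c) = {B, D} ∪ {¬E}
   open: L(c) ⊇ {A, B, D, ¬E} — c ∉ E possible
6. Entailed for c: {A, B, D}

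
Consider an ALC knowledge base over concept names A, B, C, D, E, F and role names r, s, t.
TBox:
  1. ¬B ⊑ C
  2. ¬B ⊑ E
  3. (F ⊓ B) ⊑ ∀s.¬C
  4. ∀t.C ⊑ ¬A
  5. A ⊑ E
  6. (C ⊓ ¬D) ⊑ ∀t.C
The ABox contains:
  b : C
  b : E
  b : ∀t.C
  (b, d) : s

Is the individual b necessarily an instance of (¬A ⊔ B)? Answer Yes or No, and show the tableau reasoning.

1. b : (¬A ⊔ B)?  L(b) = {C, E, ∀t.C} ∪ {(A ⊓ ¬B)}
   clash {A, ¬A} at b — b ∈ (¬A ⊔ B)
2. Hence b : (¬A ⊔ B): entailed.

Yes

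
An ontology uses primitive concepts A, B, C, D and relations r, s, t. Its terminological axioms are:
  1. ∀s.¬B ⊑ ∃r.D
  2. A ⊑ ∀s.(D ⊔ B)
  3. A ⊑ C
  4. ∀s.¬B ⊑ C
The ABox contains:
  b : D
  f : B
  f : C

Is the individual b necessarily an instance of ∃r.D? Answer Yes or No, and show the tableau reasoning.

No

1. b : ∃r.D?  L(b) = {D} ∪ {∀r.¬D}
   open: L(b) ⊇ {D, ¬A, ∀r.¬D, ∃s.B} (+ ∃-successors) — b ∉ ∃r.D possible
2. Hence b : ∃r.D: not entailed.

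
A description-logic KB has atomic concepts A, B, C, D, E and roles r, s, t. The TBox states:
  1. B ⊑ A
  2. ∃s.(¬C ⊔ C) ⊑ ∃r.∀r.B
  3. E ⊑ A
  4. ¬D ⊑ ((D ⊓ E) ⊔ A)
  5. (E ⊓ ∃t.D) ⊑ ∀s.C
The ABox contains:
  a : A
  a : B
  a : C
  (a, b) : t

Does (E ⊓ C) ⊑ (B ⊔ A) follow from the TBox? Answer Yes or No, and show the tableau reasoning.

Yes

1. (E ⊓ C) ⊑ (B ⊔ A)  ⇔  ((E ⊓ C) ⊓ (¬B ⊓ ¬A)) unsat w.r.t. T
   all branches close; clash {A, ¬A} at x₀
2. Hence (E ⊓ C) ⊑ (B ⊔ A): entailed.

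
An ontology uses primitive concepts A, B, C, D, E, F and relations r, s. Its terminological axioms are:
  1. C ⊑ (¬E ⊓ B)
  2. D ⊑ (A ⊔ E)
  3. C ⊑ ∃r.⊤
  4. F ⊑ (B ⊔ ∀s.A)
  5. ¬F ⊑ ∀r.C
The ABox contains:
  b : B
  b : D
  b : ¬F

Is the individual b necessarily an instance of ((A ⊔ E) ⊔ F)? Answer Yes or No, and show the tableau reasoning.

Yes

1. b : ((A ⊔ E) ⊔ F)?  L(b) = {B, D, ¬F} ∪ {((¬A ⊓ ¬E) ⊓ ¬F)}
   clash {E, ¬E} at b — b ∈ ((A ⊔ E) ⊔ F)
2. Hence b : ((A ⊔ E) ⊔ F): entailed.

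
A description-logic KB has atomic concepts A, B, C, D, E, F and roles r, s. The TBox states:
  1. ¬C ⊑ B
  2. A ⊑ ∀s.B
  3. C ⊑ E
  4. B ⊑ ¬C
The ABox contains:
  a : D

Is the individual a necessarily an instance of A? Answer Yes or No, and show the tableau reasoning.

No

1. a : A?  L(a) = {D} ∪ {¬A}
   open: L(a) ⊇ {C, D, E, ¬A, ¬B} — a ∉ A possible
2. Hence a : A: not entailed.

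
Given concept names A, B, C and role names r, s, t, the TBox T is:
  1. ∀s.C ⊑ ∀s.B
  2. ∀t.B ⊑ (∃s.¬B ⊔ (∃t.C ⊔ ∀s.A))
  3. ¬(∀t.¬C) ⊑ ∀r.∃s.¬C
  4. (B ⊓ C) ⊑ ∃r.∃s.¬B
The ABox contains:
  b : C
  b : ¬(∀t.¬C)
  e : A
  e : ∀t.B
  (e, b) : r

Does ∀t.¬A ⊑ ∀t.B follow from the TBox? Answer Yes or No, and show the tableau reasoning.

No

1. ∀t.¬A ⊑ ∀t.B  ⇔  (∀t.¬A ⊓ ∃t.¬B) unsat w.r.t. T
   open: L(x₀) ⊇ {¬B, ∀t.¬A, ∀t.¬C, ∃s.¬C, ∃t.¬B} (+ ∃-successors)
2. Hence ∀t.¬A ⊑ ∀t.B: not entailed.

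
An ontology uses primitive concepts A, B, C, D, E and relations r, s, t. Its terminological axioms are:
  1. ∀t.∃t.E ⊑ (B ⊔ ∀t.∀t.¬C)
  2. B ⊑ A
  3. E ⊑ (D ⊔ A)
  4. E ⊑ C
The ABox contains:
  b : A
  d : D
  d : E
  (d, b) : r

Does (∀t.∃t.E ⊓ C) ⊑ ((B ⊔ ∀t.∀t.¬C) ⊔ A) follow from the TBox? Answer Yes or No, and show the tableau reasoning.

1. (∀t.∃t.E ⊓ C) ⊑ ((B ⊔ ∀t.∀t.¬C) ⊔ A)  ⇔  ((∀t.∃t.E ⊓ C) ⊓ ((¬B ⊓ ∃t.∃t.C) ⊓ ¬A)) unsat w.r.t. T
   all branches close; clash {A, ¬A} at x₀
2. Hence (∀t.∃t.E ⊓ C) ⊑ ((B ⊔ ∀t.∀t.¬C) ⊔ A): entailed.

Yes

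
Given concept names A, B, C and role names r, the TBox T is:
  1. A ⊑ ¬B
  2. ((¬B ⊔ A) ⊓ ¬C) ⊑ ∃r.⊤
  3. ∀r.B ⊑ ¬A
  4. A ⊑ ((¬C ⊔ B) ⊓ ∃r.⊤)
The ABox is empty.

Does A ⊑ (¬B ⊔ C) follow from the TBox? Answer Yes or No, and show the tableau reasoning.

Yes

1. A ⊑ (¬B ⊔ C)  ⇔  (A ⊓ (B ⊓ ¬C)) unsat w.r.t. T
   all branches close; clash {B, ¬B} at x₀
2. Hence A ⊑ (¬B ⊔ C): entailed.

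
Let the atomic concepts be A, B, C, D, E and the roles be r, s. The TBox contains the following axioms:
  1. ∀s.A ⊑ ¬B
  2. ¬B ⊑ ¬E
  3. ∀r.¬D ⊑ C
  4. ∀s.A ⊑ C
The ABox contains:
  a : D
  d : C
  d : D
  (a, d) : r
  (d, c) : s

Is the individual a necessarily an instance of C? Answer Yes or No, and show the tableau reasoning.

1. a : C?  L(a) = {D} ∪ {¬C}
   open: L(a) ⊇ {B, D, ¬C, ∃r.D, ∃s.¬A} (+ ∃-successors) — a ∉ C possible
2. Hence a : C: not entailed.

No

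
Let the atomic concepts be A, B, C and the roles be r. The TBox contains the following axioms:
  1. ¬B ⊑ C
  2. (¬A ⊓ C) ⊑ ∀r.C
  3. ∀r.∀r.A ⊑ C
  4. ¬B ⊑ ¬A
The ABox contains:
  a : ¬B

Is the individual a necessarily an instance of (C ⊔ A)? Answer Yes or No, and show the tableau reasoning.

Yes

1. a : (C ⊔ A)?  L(a) = {¬B} ∪ {(¬C ⊓ ¬A)}
   clash {C, ¬C} at a — a ∈ (C ⊔ A)
2. Hence a : (C ⊔ A): entailed.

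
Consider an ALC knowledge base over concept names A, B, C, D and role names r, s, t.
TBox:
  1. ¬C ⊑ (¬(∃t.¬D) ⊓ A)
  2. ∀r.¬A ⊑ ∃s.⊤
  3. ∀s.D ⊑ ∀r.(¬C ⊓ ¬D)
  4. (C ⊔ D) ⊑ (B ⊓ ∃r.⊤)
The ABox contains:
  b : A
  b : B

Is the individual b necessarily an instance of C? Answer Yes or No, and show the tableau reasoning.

No

1. b : C?  L(b) = {A, B} ∪ {¬C}
   apply at b: ¬C⊑(¬(∃t.¬D) ⊓ A)
   open: L(b) ⊇ {A, B, ¬C, ¬D, ∀t.D, …} (+ ∃-successors) — b ∉ C possible
2. Hence b : C: not entailed.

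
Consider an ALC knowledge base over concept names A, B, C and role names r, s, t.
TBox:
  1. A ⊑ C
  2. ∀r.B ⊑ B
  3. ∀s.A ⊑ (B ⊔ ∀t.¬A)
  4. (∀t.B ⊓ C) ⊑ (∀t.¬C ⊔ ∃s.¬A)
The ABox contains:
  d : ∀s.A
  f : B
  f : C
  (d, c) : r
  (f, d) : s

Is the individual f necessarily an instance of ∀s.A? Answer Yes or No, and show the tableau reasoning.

1. f : ∀s.A?  L(f) = {B, C} ∪ {∃s.¬A}
   open: L(f) ⊇ {B, C, ∃s.¬A, ∃t.¬B} (+ ∃-successors) — f ∉ ∀s.A possible
2. Hence f : ∀s.A: not entailed.

No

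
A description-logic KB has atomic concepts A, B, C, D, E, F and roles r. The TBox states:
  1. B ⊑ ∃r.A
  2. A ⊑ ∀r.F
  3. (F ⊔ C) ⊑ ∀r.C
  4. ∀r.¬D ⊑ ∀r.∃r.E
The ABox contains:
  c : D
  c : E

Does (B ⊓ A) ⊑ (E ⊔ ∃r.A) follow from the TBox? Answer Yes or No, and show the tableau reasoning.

Yes

1. (B ⊓ A) ⊑ (E ⊔ ∃r.A)  ⇔  ((B ⊓ A) ⊓ (¬E ⊓ ∀r.¬A)) unsat w.r.t. T
   all branches close; clash {A, ¬A} at an ∃-successor
2. Hence (B ⊓ A) ⊑ (E ⊔ ∃r.A): entailed.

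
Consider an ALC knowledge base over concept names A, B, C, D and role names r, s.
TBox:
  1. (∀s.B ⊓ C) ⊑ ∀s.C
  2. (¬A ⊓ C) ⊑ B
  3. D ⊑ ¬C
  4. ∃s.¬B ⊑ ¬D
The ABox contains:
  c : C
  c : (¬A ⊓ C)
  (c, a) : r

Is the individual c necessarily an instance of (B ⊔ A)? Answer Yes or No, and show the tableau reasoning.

Yes

1. c : (B ⊔ A)?  L(c) = {C, (¬A ⊓ C)} ∪ {(¬B ⊓ ¬A)}
   clash {C, ¬C} at c — c ∈ (B ⊔ A)
2. Hence c : (B ⊔ A): entailed.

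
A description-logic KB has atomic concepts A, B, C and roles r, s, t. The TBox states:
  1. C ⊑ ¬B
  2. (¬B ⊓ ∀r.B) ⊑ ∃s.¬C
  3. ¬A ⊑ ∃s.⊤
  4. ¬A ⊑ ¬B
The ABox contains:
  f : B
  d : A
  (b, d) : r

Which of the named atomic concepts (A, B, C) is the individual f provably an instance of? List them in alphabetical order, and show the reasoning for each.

1. f : A?  L(f) = {B} ∪ {¬A}
   clash {B, ¬B} at f — f ∈ A
2. f : B?  L(f) = {B} ∪ {¬B}
   clash {B, ¬B} at f — f ∈ B
3. f : C?  L(f) = {B} ∪ {¬C}
   open: L(f) ⊇ {A, B, ¬C} — f ∉ C possible
4. Entailed for f: {A, B}

{A, B}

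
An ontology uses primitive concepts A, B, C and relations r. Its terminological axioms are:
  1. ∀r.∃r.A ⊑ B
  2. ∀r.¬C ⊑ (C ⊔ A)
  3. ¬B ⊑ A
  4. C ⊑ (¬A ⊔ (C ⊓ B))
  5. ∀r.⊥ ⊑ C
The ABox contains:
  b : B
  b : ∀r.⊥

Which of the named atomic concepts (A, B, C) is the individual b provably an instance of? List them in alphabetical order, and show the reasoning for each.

1. b : A?  L(b) = {B, ∀r.⊥} ∪ {¬A}
   apply at b: ∀r.⊥⊑C
   open: L(b) ⊇ {B, C, ¬A, ∀r.⊥} — b ∉ A possible
2. b : B?  L(b) = {B, ∀r.⊥} ∪ {¬B}
   clash {B, ¬B} at b — b ∈ B
3. b : C?  L(b) = {B, ∀r.⊥} ∪ {¬C}
   clash {C, ¬C} at b — b ∈ C
4. Entailed for b: {B, C}

{B, C}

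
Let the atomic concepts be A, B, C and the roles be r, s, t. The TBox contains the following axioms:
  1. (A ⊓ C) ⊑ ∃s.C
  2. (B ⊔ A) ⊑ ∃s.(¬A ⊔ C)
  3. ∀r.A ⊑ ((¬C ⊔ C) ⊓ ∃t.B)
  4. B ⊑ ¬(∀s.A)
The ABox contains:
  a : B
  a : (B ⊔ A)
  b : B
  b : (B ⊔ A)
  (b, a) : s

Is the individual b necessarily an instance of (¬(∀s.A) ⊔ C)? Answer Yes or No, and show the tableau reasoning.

1. b : (¬(∀s.A) ⊔ C)?  L(b) = {B, (B ⊔ A)} ∪ {(∀s.A ⊓ ¬C)}
   clash {A, ¬A} at an ∃-successor — b ∈ (¬(∀s.A) ⊔ C)
2. Hence b : (¬(∀s.A) ⊔ C): entailed.

Yes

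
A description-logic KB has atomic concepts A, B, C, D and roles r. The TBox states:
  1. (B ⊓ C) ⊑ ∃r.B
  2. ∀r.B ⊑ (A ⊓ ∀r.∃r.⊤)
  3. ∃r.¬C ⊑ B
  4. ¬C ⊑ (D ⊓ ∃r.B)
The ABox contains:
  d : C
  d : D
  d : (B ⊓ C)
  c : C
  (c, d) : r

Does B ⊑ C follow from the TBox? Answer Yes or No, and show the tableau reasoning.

1. B ⊑ C  ⇔  (B ⊓ ¬C) unsat w.r.t. T
   apply at x₀: ¬C⊑(D ⊓ ∃r.B)
   open: L(x₀) ⊇ {B, D, ¬C, ∃r.B, ∃r.¬B} (+ ∃-successors)
2. Hence B ⊑ C: not entailed.

No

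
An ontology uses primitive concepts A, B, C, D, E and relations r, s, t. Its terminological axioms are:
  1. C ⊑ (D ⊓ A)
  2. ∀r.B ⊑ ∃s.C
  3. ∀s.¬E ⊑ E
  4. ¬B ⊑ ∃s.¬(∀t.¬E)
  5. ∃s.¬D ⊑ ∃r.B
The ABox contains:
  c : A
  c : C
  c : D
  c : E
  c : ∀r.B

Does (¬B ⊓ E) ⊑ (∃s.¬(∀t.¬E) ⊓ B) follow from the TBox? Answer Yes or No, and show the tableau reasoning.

1. (¬B ⊓ E) ⊑ (∃s.¬(∀t.¬E) ⊓ B)  ⇔  ((¬B ⊓ E) ⊓ (∀s.∀t.¬E ⊔ ¬B)) unsat w.r.t. T
   apply at x₀: ¬B⊑∃s.¬(∀t.¬E)
   open: L(x₀) ⊇ {E, ¬B, ¬C, ∀s.D, ∃r.¬B, …} (+ ∃-successors)
2. Hence (¬B ⊓ E) ⊑ (∃s.¬(∀t.¬E) ⊓ B): not entailed.

No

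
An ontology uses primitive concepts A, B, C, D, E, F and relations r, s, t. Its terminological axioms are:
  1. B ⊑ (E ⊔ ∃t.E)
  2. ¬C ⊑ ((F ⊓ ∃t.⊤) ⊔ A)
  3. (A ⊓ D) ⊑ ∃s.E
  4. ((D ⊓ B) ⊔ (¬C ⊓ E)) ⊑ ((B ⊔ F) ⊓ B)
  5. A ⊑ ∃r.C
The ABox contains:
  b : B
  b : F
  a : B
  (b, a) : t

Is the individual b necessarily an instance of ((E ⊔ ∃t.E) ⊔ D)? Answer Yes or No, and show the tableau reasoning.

1. b : ((E ⊔ ∃t.E) ⊔ D)?  L(b) = {B, F} ∪ {((¬E ⊓ ∀t.¬E) ⊓ ¬D)}
   clash {E, ¬E} at an ∃-successor — b ∈ ((E ⊔ ∃t.E) ⊔ D)
2. Hence b : ((E ⊔ ∃t.E) ⊔ D): entailed.

Yes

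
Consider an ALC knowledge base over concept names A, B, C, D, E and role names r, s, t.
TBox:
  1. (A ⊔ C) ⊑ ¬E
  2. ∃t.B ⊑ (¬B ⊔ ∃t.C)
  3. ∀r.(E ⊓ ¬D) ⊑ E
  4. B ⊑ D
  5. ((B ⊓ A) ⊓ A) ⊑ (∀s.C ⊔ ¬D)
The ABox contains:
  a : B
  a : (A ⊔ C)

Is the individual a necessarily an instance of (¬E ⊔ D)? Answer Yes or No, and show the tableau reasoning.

Yes

1. a : (¬E ⊔ D)?  L(a) = {B, (A ⊔ C)} ∪ {(E ⊓ ¬D)}
   clash {D, ¬D} at a — a ∈ (¬E ⊔ D)
2. Hence a : (¬E ⊔ D): entailed.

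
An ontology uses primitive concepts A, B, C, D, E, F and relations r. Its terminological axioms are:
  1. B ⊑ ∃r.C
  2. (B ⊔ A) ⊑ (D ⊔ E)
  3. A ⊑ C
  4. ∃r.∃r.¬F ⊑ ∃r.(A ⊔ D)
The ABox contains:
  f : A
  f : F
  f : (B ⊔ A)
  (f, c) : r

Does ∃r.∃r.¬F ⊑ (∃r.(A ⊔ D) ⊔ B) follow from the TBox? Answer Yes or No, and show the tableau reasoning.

1. ∃r.∃r.¬F ⊑ (∃r.(A ⊔ D) ⊔ B)  ⇔  (∃r.∃r.¬F ⊓ (∀r.(¬A ⊓ ¬D) ⊓ ¬B)) unsat w.r.t. T
   all branches close; clash {D, ¬D} at an ∃-successor
2. Hence ∃r.∃r.¬F ⊑ (∃r.(A ⊔ D) ⊔ B): entailed.

Yes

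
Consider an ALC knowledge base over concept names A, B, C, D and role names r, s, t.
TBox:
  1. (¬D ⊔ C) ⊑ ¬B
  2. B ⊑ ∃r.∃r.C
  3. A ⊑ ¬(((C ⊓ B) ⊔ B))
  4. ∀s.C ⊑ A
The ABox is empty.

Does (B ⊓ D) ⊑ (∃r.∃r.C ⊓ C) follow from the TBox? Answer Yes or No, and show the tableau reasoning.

No

1. (B ⊓ D) ⊑ (∃r.∃r.C ⊓ C)  ⇔  ((B ⊓ D) ⊓ (∀r.∀r.¬C ⊔ ¬C)) unsat w.r.t. T
   apply at x₀: B⊑∃r.∃r.C
   open: L(x₀) ⊇ {B, D, ¬A, ¬C, ∃r.∃r.C, …} (+ ∃-successors)
2. Hence (B ⊓ D) ⊑ (∃r.∃r.C ⊓ C): not entailed.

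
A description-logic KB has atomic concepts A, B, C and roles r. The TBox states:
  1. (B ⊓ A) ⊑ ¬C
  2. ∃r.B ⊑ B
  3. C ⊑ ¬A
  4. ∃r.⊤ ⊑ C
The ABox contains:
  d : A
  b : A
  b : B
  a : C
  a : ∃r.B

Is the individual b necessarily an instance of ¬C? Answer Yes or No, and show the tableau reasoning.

1. b : ¬C?  L(b) = {A, B} ∪ {C}
   clash {A, ¬A} at b — b ∈ ¬C
2. Hence b : ¬C: entailed.

Yes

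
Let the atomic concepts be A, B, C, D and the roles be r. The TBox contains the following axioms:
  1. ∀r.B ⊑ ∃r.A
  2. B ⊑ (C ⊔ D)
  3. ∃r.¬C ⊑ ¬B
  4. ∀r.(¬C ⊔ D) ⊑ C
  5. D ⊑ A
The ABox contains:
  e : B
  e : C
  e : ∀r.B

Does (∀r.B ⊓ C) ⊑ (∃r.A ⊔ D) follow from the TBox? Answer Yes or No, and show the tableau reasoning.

Yes

1. (∀r.B ⊓ C) ⊑ (∃r.A ⊔ D)  ⇔  ((∀r.B ⊓ C) ⊓ (∀r.¬A ⊓ ¬D)) unsat w.r.t. T
   all branches close; clash {A, ¬A} at an ∃-successor
2. Hence (∀r.B ⊓ C) ⊑ (∃r.A ⊔ D): entailed.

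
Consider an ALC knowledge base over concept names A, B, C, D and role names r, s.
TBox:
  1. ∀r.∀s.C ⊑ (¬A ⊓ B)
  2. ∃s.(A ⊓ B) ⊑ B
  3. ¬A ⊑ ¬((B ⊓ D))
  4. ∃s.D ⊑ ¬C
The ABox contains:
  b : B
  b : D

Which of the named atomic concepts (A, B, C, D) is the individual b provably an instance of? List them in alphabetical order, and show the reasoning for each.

1. b : A?  L(b) = {B, D} ∪ {¬A}
   clash {D, ¬D} at b — b ∈ A
2. b : B?  L(b) = {B, D} ∪ {¬B}
   clash {B, ¬B} at b — b ∈ B
3. b : C?  L(b) = {B, D} ∪ {¬C}
   open: L(b) ⊇ {A, B, D, ¬C, ∃r.∃s.¬C} (+ ∃-successors) — b ∉ C possible
4. b : D?  L(b) = {B, D} ∪ {¬D}
   clash {D, ¬D} at b — b ∈ D
5. Entailed for b: {A, B, D}

{A, B, D}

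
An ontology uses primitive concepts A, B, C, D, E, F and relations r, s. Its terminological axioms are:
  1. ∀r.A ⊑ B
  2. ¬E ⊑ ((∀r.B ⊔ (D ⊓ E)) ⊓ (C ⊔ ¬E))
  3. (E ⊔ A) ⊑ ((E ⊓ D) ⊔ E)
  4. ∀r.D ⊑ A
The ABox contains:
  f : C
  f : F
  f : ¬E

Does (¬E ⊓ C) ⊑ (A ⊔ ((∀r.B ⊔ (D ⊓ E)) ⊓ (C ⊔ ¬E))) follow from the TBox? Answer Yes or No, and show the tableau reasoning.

1. (¬E ⊓ C) ⊑ (A ⊔ ((∀r.B ⊔ (D ⊓ E)) ⊓ (C ⊔ ¬E)))  ⇔  ((¬E ⊓ C) ⊓ (¬A ⊓ ((∃r.¬B ⊓ (¬D ⊔ ¬E)) ⊔ (¬C ⊓ E)))) unsat w.r.t. T
   all branches close; clash {E, ¬E} at x₀
2. Hence (¬E ⊓ C) ⊑ (A ⊔ ((∀r.B ⊔ (D ⊓ E)) ⊓ (C ⊔ ¬E))): entailed.

Yes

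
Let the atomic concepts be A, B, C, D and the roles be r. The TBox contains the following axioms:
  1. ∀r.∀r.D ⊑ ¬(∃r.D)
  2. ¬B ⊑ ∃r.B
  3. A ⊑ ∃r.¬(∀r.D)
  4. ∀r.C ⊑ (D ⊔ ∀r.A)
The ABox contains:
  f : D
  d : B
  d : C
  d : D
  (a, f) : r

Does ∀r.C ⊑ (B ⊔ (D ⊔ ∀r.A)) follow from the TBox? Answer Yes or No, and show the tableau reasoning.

1. ∀r.C ⊑ (B ⊔ (D ⊔ ∀r.A))  ⇔  (∀r.C ⊓ (¬B ⊓ (¬D ⊓ ∃r.¬A))) unsat w.r.t. T
   all branches close; clash {A, ¬A} at an ∃-successor
2. Hence ∀r.C ⊑ (B ⊔ (D ⊔ ∀r.A)): entailed.

Yes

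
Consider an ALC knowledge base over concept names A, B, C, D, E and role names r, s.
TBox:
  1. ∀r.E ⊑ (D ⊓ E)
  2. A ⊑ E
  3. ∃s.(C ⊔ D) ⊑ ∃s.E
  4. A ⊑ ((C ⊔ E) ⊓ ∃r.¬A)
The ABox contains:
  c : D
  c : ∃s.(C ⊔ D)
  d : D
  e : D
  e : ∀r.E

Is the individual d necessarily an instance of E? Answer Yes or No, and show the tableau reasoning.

No

1. d : E?  L(d) = {D} ∪ {¬E}
   open: L(d) ⊇ {D, ¬A, ¬E, ∀s.(¬C ⊓ ¬D), ∃r.¬E} (+ ∃-successors) — d ∉ E possible
2. Hence d : E: not entailed.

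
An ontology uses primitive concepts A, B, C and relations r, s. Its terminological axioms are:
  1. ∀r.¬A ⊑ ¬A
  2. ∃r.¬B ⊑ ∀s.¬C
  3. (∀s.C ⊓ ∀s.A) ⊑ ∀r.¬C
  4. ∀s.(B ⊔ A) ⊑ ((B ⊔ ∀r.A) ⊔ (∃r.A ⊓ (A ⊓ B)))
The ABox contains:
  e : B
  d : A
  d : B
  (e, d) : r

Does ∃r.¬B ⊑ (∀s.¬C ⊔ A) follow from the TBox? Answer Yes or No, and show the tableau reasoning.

1. ∃r.¬B ⊑ (∀s.¬C ⊔ A)  ⇔  (∃r.¬B ⊓ (∃s.C ⊓ ¬A)) unsat w.r.t. T
   all branches close; clash {A, ¬A} at x₀
2. Hence ∃r.¬B ⊑ (∀s.¬C ⊔ A): entailed.

Yes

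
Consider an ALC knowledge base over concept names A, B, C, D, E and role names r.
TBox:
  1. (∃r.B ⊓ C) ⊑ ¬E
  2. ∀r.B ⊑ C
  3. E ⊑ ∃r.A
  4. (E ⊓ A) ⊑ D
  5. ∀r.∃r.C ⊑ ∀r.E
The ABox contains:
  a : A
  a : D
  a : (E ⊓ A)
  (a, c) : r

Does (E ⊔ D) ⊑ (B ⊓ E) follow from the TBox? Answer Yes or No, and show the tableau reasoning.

1. (E ⊔ D) ⊑ (B ⊓ E)  ⇔  ((E ⊔ D) ⊓ (¬B ⊔ ¬E)) unsat w.r.t. T
   open: L(x₀) ⊇ {E, ¬A, ¬B, ∀r.¬B, ∃r.A, …} (+ ∃-successors)
2. Hence (E ⊔ D) ⊑ (B ⊓ E): not entailed.

No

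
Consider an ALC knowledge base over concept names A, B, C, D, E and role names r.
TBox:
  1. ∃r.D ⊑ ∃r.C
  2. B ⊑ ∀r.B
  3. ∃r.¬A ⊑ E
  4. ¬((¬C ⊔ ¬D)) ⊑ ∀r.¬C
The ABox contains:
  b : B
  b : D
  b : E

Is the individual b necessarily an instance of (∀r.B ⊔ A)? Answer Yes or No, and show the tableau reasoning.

Yes

1. b : (∀r.B ⊔ A)?  L(b) = {B, D, E} ∪ {(∃r.¬B ⊓ ¬A)}
   clash {C, ¬C} at an ∃-successor — b ∈ (∀r.B ⊔ A)
2. Hence b : (∀r.B ⊔ A): entailed.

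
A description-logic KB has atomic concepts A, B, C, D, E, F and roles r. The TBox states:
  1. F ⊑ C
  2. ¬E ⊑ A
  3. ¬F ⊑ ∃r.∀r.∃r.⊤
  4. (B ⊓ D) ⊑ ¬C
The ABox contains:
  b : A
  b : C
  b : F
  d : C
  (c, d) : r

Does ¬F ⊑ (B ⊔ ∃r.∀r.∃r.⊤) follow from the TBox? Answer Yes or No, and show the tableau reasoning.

Yes

1. ¬F ⊑ (B ⊔ ∃r.∀r.∃r.⊤)  ⇔  (¬F ⊓ (¬B ⊓ ∀r.∃r.∀r.⊥)) unsat w.r.t. T
   all branches close; clash {C, ¬C} at an ∃-successor
2. Hence ¬F ⊑ (B ⊔ ∃r.∀r.∃r.⊤): entailed.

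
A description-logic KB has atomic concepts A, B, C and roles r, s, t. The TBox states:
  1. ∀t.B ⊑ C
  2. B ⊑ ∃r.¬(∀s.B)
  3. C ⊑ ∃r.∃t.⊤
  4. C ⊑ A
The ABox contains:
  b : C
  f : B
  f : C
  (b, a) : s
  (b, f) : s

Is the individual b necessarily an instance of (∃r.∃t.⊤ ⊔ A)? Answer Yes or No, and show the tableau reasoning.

1. b : (∃r.∃t.⊤ ⊔ A)?  L(b) = {C} ∪ {(∀r.∀t.⊥ ⊓ ¬A)}
   clash {A, ¬A} at b — b ∈ (∃r.∃t.⊤ ⊔ A)
2. Hence b : (∃r.∃t.⊤ ⊔ A): entailed.

Yes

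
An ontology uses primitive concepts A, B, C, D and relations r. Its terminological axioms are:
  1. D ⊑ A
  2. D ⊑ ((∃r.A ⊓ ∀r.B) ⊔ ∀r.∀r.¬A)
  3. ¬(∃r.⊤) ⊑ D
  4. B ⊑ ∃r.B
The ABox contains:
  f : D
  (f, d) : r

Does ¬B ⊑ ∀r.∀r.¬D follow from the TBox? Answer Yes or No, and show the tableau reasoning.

1. ¬B ⊑ ∀r.∀r.¬D  ⇔  (¬B ⊓ ∃r.∃r.D) unsat w.r.t. T
   open: L(x₀) ⊇ {¬B, ¬D, ∃r.∃r.D, ∃r.⊤} (+ ∃-successors)
2. Hence ¬B ⊑ ∀r.∀r.¬D: not entailed.

No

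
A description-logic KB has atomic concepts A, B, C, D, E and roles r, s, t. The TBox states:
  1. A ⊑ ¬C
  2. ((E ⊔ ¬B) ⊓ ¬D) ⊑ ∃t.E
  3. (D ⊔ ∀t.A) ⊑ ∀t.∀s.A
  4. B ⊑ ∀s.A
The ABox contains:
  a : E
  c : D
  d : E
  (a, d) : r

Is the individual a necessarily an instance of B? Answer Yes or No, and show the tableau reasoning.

1. a : B?  L(a) = {E} ∪ {¬B}
   open: L(a) ⊇ {D, E, ¬A, ¬B, ∀t.∀s.A} — a ∉ B possible
2. Hence a : B: not entailed.

No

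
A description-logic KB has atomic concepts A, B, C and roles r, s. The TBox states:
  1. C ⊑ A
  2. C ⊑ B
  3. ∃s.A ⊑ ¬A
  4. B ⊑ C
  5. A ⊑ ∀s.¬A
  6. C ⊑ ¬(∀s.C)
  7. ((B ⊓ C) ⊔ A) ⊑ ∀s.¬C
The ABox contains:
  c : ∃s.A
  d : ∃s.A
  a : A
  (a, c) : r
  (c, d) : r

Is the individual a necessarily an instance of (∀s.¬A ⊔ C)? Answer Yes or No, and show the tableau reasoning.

1. a : (∀s.¬A ⊔ C)?  L(a) = {A} ∪ {(∃s.A ⊓ ¬C)}
   clash {C, ¬C} at a — a ∈ (∀s.¬A ⊔ C)
2. Hence a : (∀s.¬A ⊔ C): entailed.

Yes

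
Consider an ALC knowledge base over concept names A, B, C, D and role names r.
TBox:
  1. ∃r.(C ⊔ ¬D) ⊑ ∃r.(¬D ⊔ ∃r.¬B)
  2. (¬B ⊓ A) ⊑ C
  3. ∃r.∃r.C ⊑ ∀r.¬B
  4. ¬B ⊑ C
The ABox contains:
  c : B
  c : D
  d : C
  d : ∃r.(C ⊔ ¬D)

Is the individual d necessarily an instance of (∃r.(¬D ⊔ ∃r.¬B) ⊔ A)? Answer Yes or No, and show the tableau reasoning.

Yes

1. d : (∃r.(¬D ⊔ ∃r.¬B) ⊔ A)?  L(d) = {C, ∃r.(C ⊔ ¬D)} ∪ {(∀r.(D ⊓ ∀r.B) ⊓ ¬A)}
   clash {B, ¬B} at an ∃-successor — d ∈ (∃r.(¬D ⊔ ∃r.¬B) ⊔ A)
2. Hence d : (∃r.(¬D ⊔ ∃r.¬B) ⊔ A): entailed.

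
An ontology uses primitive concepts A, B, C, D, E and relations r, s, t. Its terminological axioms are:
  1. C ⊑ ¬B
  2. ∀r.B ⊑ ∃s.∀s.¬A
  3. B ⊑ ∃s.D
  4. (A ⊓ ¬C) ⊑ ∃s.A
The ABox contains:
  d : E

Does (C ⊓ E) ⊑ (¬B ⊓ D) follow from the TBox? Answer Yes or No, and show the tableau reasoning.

1. (C ⊓ E) ⊑ (¬B ⊓ D)  ⇔  ((C ⊓ E) ⊓ (B ⊔ ¬D)) unsat w.r.t. T
   apply at x₀: C⊑¬B
   open: L(x₀) ⊇ {C, E, ¬B, ¬D, ∃r.¬B} (+ ∃-successors)
2. Hence (C ⊓ E) ⊑ (¬B ⊓ D): not entailed.

No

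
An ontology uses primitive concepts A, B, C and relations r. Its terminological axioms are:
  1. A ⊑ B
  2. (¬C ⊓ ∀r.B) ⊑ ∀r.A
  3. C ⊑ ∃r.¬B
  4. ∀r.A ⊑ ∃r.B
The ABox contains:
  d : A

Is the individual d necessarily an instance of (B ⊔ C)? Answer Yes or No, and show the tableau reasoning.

1. d : (B ⊔ C)?  L(d) = {A} ∪ {(¬B ⊓ ¬C)}
   clash {B, ¬B} at d — d ∈ (B ⊔ C)
2. Hence d : (B ⊔ C): entailed.

Yes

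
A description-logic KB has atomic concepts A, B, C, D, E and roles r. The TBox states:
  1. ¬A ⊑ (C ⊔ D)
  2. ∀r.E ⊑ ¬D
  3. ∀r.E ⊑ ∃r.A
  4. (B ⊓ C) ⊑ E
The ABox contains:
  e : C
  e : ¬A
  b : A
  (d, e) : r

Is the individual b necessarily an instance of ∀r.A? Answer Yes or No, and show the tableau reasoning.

1. b : ∀r.A?  L(b) = {A} ∪ {∃r.¬A}
   open: L(b) ⊇ {A, ¬B, ∃r.¬A, ∃r.¬E} (+ ∃-successors) — b ∉ ∀r.A possible
2. Hence b : ∀r.A: not entailed.

No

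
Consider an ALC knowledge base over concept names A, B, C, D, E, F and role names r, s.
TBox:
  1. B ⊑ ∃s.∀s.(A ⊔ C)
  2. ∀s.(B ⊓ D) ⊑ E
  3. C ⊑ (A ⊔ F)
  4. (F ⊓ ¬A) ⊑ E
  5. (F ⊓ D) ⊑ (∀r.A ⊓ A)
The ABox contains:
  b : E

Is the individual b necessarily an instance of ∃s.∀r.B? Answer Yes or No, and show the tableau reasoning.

No

1. b : ∃s.∀r.B?  L(b) = {E} ∪ {∀s.∃r.¬B}
   open: L(b) ⊇ {E, ¬B, ¬C, ¬F, ∀s.∃r.¬B} — b ∉ ∃s.∀r.B possible
2. Hence b : ∃s.∀r.B: not entailed.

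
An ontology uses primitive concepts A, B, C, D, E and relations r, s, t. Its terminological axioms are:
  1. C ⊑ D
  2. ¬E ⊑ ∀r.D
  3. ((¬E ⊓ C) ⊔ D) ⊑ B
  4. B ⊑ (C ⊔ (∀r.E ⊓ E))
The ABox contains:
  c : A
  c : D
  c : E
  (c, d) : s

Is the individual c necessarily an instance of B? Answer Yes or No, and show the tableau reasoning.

1. c : B?  L(c) = {A, D, E} ∪ {¬B}
   clash {B, ¬B} at c — c ∈ B
2. Hence c : B: entailed.

Yes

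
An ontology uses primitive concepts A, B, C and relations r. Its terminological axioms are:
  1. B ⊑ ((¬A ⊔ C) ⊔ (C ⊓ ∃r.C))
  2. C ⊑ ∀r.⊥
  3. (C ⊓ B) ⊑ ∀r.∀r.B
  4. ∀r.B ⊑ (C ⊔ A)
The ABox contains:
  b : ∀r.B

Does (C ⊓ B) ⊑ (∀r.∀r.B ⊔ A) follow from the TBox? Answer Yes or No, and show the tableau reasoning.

1. (C ⊓ B) ⊑ (∀r.∀r.B ⊔ A)  ⇔  ((C ⊓ B) ⊓ (∃r.∃r.¬B ⊓ ¬A)) unsat w.r.t. T
   all branches close; clash ⊥ at an ∃-successor
2. Hence (C ⊓ B) ⊑ (∀r.∀r.B ⊔ A): entailed.

Yes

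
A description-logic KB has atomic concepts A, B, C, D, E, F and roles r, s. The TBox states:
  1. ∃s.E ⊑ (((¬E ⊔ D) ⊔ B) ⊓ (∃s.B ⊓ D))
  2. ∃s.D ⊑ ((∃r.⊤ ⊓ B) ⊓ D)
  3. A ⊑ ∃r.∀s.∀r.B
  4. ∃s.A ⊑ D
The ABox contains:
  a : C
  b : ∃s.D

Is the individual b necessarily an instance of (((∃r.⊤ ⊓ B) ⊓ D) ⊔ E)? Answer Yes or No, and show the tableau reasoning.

Yes

1. b : (((∃r.⊤ ⊓ B) ⊓ D) ⊔ E)?  L(b) = {∃s.D} ∪ {(((∀r.⊥ ⊔ ¬B) ⊔ ¬D) ⊓ ¬E)}
   clash {D, ¬D} at b — b ∈ (((∃r.⊤ ⊓ B) ⊓ D) ⊔ E)
2. Hence b : (((∃r.⊤ ⊓ B) ⊓ D) ⊔ E): entailed.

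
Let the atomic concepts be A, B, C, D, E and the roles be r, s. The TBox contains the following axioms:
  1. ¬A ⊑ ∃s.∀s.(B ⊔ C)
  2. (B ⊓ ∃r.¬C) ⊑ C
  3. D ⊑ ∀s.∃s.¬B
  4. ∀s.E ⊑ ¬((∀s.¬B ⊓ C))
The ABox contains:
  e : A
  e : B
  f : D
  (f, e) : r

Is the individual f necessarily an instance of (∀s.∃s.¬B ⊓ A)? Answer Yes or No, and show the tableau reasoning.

1. f : (∀s.∃s.¬B ⊓ A)?  L(f) = {D} ∪ {(∃s.∀s.B ⊔ ¬A)}
   apply at f: D⊑∀s.∃s.¬B
   open: L(f) ⊇ {D, ¬A, ¬B, ∀s.∃s.¬B, ∃s.¬E, …} (+ ∃-successors) — f ∉ (∀s.∃s.¬B ⊓ A) possible
2. Hence f : (∀s.∃s.¬B ⊓ A): not entailed.

No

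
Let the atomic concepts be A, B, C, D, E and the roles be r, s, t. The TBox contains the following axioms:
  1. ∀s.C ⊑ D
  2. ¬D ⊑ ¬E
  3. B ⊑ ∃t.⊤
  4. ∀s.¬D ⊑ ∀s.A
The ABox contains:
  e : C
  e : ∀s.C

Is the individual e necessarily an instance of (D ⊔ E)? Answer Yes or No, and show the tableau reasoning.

1. e : (D ⊔ E)?  L(e) = {C, ∀s.C} ∪ {(¬D ⊓ ¬E)}
   clash {D, ¬D} at e — e ∈ (D ⊔ E)
2. Hence e : (D ⊔ E): entailed.

Yes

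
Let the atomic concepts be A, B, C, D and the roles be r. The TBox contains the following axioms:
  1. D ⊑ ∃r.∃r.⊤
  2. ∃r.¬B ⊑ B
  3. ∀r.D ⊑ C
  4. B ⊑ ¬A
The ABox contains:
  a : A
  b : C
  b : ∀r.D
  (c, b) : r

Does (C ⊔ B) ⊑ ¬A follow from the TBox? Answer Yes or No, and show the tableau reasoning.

1. (C ⊔ B) ⊑ ¬A  ⇔  ((C ⊔ B) ⊓ A) unsat w.r.t. T
   open: L(x₀) ⊇ {A, C, ¬B, ¬D, ∀r.B}
2. Hence (C ⊔ B) ⊑ ¬A: not entailed.

No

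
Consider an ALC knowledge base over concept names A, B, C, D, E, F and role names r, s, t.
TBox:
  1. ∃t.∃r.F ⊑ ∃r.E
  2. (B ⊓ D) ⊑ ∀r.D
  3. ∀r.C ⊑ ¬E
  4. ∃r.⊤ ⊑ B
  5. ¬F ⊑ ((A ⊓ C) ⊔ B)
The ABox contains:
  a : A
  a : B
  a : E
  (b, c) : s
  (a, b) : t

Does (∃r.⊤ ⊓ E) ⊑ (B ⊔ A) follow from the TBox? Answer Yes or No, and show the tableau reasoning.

1. (∃r.⊤ ⊓ E) ⊑ (B ⊔ A)  ⇔  ((∃r.⊤ ⊓ E) ⊓ (¬B ⊓ ¬A)) unsat w.r.t. T
   all branches close; clash {B, ¬B} at x₀
2. Hence (∃r.⊤ ⊓ E) ⊑ (B ⊔ A): entailed.

Yes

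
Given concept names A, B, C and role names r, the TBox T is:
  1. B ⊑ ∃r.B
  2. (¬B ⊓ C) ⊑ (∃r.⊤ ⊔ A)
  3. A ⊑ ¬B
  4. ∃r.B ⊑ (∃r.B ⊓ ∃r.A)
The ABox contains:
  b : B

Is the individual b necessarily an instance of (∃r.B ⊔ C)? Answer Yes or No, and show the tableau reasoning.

1. b : (∃r.B ⊔ C)?  L(b) = {B} ∪ {(∀r.¬B ⊓ ¬C)}
   clash {B, ¬B} at b — b ∈ (∃r.B ⊔ C)
2. Hence b : (∃r.B ⊔ C): entailed.

Yes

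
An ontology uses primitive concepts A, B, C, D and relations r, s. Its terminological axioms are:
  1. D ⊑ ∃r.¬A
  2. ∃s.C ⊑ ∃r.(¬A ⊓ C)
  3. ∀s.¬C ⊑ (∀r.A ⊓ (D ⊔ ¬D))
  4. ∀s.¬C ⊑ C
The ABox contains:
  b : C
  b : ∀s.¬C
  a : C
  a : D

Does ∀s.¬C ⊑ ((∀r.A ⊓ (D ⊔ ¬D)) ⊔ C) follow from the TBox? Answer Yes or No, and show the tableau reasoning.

1. ∀s.¬C ⊑ ((∀r.A ⊓ (D ⊔ ¬D)) ⊔ C)  ⇔  (∀s.¬C ⊓ ((∃r.¬A ⊔ (¬D ⊓ D)) ⊓ ¬C)) unsat w.r.t. T
   all branches close; clash {C, ¬C} at x₀
2. Hence ∀s.¬C ⊑ ((∀r.A ⊓ (D ⊔ ¬D)) ⊔ C): entailed.

Yes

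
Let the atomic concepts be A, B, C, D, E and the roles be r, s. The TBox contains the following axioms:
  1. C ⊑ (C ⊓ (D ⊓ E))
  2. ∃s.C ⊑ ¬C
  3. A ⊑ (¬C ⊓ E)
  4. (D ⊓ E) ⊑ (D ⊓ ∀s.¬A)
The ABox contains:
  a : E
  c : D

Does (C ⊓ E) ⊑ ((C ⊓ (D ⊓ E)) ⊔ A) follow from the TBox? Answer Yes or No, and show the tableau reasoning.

Yes

1. (C ⊓ E) ⊑ ((C ⊓ (D ⊓ E)) ⊔ A)  ⇔  ((C ⊓ E) ⊓ ((¬C ⊔ (¬D ⊔ ¬E)) ⊓ ¬A)) unsat w.r.t. T
   all branches close; clash {E, ¬E} at x₀
2. Hence (C ⊓ E) ⊑ ((C ⊓ (D ⊓ E)) ⊔ A): entailed.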